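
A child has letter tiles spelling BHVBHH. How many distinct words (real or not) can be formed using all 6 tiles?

60

The 6 letters of BHVBHH have repeats: B appearing twice and H appearing 3 times.
So there are 6! / (3!·2!) = 60 distinguishable arrangements.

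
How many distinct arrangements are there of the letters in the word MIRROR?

The 6 letters of MIRROR have repeats: R appearing 3 times.
Dividing 6! = 720 by 3! = 6 for the repeated letters gives 120.

120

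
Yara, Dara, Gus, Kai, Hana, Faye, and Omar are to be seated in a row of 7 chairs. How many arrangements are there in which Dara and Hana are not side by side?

Of the 7! = 5040 arrangements, those with Dara and Hana adjacent number 2 × 6! = 1440 (treat the pair as a block with 2 internal orders).
Complementary counting: 5040 − 1440 = 3600.

3600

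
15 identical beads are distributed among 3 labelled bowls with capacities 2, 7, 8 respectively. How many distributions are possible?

6

Ignoring the caps, the number of non-negative solutions to x_1+…+x_3 = 15 is C(17,2) = 136.
Subtract solutions that violate a single cap (substitute x_i' = x_i − (cap_i+1)): x_1 ≥ 3 gives C(14,2) = 91; x_2 ≥ 8 gives C(9,2) = 36; x_3 ≥ 9 gives C(8,2) = 28. Together 155.
Add back pairs where two caps are both exceeded: 15 + 10 + 0 = 25.
By inclusion–exclusion the count is 136 − 155 + 25 = 6.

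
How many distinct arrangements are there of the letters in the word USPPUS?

The 6 letters of USPPUS have repeats: P appearing twice, S appearing twice, and U appearing twice.
The number of distinct arrangements is 6!/(2!·2!·2!) = 720/8 = 90.

90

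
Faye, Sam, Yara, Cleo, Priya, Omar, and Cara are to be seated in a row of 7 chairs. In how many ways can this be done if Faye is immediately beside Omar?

Place the 5 others and the Faye-Omar pair as 6 objects in a line; the pair has 2 internal arrangements.
So the count is 2·(6)! = 1440.

1440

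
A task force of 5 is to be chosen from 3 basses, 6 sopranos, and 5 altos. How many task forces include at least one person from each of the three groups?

With no constraint there are C(14,5) = 2002 possible selections.
Selections missing a whole group: no basses → C(11,5) = 462; no sopranos → C(8,5) = 56; no altos → C(9,5) = 126.
Add back selections omitting two groups (i.e. drawn from a single group): C(3,5) + C(6,5) + C(5,5) = 7.
By inclusion–exclusion: 2002 − 644 + 7 = 1365.

1365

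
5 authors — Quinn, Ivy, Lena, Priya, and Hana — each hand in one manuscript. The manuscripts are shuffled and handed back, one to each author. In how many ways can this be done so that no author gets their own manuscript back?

44

Count assignments avoiding every fixed point. For any j of the 5 authors fixed to their own manuscript, the other 5−j can be arranged in (5−j)! ways.
By inclusion–exclusion this is Σ_{j=0}^{5} (−1)^j C(5,j)·(5−j)!.
Computing: 120 − 120 + 60 − 20 + 5 − 1 = 44.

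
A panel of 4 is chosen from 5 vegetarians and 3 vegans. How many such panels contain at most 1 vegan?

Split by how many vegans are chosen (0 through 1).
Sum: C(3,0)·C(5,4) + C(3,1)·C(5,3) = 5 + 30 = 35.

35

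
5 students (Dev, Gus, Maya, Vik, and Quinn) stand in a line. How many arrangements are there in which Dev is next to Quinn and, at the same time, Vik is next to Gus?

Treat {Dev,Quinn} as one block (2 orders) and {Vik,Gus} as another (2 orders).
That leaves 3 units to arrange: 2 × 2 × 3! = 4 × 6 = 24.

24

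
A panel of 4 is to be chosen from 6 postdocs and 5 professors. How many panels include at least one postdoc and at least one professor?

310

Unrestricted: C(11,4) = 330 ways to pick any 4 of the 11.
Subtract selections that omit an entire group: no postdocs → C(5,4) = 5; no professors → C(6,4) = 15.
Both groups omitted at once is impossible, so 330 − 20 = 310.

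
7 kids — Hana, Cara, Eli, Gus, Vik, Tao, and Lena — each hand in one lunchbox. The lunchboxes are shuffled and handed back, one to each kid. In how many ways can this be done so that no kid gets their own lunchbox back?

This is the derangement count D_7: permutations of 7 items with no fixed point.
By inclusion–exclusion this is Σ_{j=0}^{7} (−1)^j C(7,j)·(7−j)!.
Computing: 5040 − 5040 + 2520 − 840 + 210 − 42 + 7 − 1 = 1854.

1854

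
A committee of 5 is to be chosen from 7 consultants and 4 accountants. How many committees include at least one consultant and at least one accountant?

Unrestricted: C(11,5) = 462 ways to pick any 5 of the 11.
Subtract selections that omit an entire group: no consultants → C(4,5) = 0; no accountants → C(7,5) = 21.
Both groups omitted at once is impossible, so 462 − 21 = 441.

441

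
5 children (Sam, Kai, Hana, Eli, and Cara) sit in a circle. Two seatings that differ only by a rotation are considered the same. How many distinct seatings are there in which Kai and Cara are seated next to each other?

Treat {Kai, Cara} as one unit (2 internal orders) and seat the resulting 4 units around the table: (3)! circular arrangements.
So 2 × (3)! = 2 × 6 = 12.

12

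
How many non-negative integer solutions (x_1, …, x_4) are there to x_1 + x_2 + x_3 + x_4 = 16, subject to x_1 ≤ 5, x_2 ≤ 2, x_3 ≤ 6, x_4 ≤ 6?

19

By stars and bars, unrestricted non-negative solutions to x_1+…+x_4 = 16 number C(16+3,3) = 969.
Subtract solutions that violate a single cap (substitute x_i' = x_i − (cap_i+1)): x_1 ≥ 6 gives C(13,3) = 286; x_2 ≥ 3 gives C(16,3) = 560; x_3 ≥ 7 gives C(12,3) = 220; x_4 ≥ 7 gives C(12,3) = 220. Together 1286.
Add back pairs where two caps are both exceeded: 120 + 20 + 20 + 84 + 84 + 10 = 338.
Subtract triples: 1 + 1 + 0 + 0 = 2.
By inclusion–exclusion the count is 969 − 1286 + 338 − 2 = 19.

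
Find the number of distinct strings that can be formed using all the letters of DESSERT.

DESSERT has 7 letters with E appearing twice and S appearing twice.
So there are 7! / (2!·2!) = 1260 distinguishable arrangements.

1260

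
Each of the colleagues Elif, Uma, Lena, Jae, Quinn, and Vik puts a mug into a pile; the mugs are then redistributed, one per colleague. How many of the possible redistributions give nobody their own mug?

265

This is the derangement count D_6: permutations of 6 items with no fixed point.
By inclusion–exclusion this is Σ_{j=0}^{6} (−1)^j C(6,j)·(6−j)!.
Computing: 720 − 720 + 360 − 120 + 30 − 6 + 1 = 265.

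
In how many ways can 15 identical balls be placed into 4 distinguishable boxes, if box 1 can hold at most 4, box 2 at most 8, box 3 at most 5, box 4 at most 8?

187

Ignoring the caps, the number of non-negative solutions to x_1+…+x_4 = 15 is C(18,3) = 816.
Subtract solutions that violate a single cap (substitute x_i' = x_i − (cap_i+1)): x_1 ≥ 5 gives C(13,3) = 286; x_2 ≥ 9 gives C(9,3) = 84; x_3 ≥ 6 gives C(12,3) = 220; x_4 ≥ 9 gives C(9,3) = 84. Together 674.
Add back pairs where two caps are both exceeded: 4 + 35 + 4 + 1 + 0 + 1 = 45.
By inclusion–exclusion the count is 816 − 674 + 45 = 187.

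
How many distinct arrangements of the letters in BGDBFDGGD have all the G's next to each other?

Treat the 3 copies of G as a single block. The multiset to arrange is then {GGG, B, B, D, D, D, F}, 7 items in all.
That gives (7)!/(3!·2!) = 420 arrangements.

420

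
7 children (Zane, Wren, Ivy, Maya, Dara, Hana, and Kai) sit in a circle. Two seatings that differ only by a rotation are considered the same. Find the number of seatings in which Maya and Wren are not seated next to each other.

480

Without the restriction there are (6)! = 720 seatings.
Those with Maya next to Wren: fuse the pair into one unit and seat 6 units around a circle — 2·(5)! = 240.
Subtracting, 720 − 240 = 480.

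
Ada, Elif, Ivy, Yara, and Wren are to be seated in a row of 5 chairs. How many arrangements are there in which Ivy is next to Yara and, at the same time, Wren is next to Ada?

24

Treat {Ivy,Yara} as one block (2 orders) and {Wren,Ada} as another (2 orders).
That leaves 3 units to arrange: 2 × 2 × 3! = 4 × 6 = 24.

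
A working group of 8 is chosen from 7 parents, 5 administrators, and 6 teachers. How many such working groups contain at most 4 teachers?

Split by how many teachers are chosen (0 through 4).
Sum: C(6,0)·C(12,8) + C(6,1)·C(12,7) + C(6,2)·C(12,6) + C(6,3)·C(12,5) + C(6,4)·C(12,4) = 495 + 4752 + 13860 + 15840 + 7425 = 42372.

42372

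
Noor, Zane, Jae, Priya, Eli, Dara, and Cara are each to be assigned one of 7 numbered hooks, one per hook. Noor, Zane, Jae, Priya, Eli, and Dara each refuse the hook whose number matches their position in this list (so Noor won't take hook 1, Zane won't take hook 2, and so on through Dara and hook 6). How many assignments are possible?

2119

Let Aᵢ (for 1 ≤ i ≤ 6) be the placements that put person i in their forbidden hook. Any j of these fix j positions, leaving (7−j)! ways to fill the rest, and there are C(6,j) ways to pick which j.
By inclusion–exclusion, the number of valid placements is Σ_{j=0}^{6} (−1)^j C(6,j)·(7−j)!.
Computing: 5040 − 4320 + 1800 − 480 + 90 − 12 + 1 = 2119.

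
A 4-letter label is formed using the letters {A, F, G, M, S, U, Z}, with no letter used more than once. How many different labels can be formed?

840

With no repetition, fill the 4 letters in order: 7 choices, then 6, down to 4.
That product is 7 × 6 × 5 × 4 = 840.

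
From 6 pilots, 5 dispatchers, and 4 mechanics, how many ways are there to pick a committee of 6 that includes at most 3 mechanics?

Split by how many mechanics are chosen (0 through 3).
Sum: C(4,0)·C(11,6) + C(4,1)·C(11,5) + C(4,2)·C(11,4) + C(4,3)·C(11,3) = 462 + 1848 + 1980 + 660 = 4950.

4950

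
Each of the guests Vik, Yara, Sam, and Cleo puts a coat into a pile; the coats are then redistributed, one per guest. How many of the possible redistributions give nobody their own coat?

This is the derangement count D_4: permutations of 4 items with no fixed point.
By inclusion–exclusion this is Σ_{j=0}^{4} (−1)^j C(4,j)·(4−j)!.
Computing: 24 − 24 + 12 − 4 + 1 = 9.

9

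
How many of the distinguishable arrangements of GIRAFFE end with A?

With the last slot taken by A, it remains to arrange the other 6 letters (GIRFFE).
Those 6 letters have F appearing twice, giving (6)!/(2!) = 360.

360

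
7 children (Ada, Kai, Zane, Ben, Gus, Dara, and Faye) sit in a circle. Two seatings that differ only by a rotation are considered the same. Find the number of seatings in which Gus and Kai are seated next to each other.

Treat {Gus, Kai} as one unit (2 internal orders) and seat the resulting 6 units around the table: (5)! circular arrangements.
So 2 × (5)! = 2 × 120 = 240.

240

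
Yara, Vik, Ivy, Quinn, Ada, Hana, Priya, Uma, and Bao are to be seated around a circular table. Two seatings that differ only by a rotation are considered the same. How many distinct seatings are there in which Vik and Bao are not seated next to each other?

Without the restriction there are (8)! = 40320 seatings.
Seatings with Vik beside Bao: treat them as a block with 2 internal orders, giving 2 × (7)! = 10080.
Subtracting, 40320 − 10080 = 30240.

30240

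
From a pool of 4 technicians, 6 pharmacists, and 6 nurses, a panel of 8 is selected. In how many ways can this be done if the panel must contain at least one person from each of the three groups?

12285

With no constraint there are C(16,8) = 12870 possible selections.
Subtract selections that omit an entire group: no technicians → C(12,8) = 495; no pharmacists → C(10,8) = 45; no nurses → C(10,8) = 45.
Add back selections omitting two groups (i.e. drawn from a single group): C(4,8) + C(6,8) + C(6,8) = 0.
By inclusion–exclusion: 12870 − 585 + 0 = 12285.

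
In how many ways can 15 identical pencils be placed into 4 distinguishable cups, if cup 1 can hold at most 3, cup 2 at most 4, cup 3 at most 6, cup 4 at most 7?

Without the upper bounds there are C(18,3) = 816 ways to split 15 among 4 cups.
Subtract solutions that violate a single cap (substitute x_i' = x_i − (cap_i+1)): x_1 ≥ 4 gives C(14,3) = 364; x_2 ≥ 5 gives C(13,3) = 286; x_3 ≥ 7 gives C(11,3) = 165; x_4 ≥ 8 gives C(10,3) = 120. Together 935.
Add back pairs where two caps are both exceeded: 84 + 35 + 20 + 20 + 10 + 1 = 170.
By inclusion–exclusion the count is 816 − 935 + 170 = 51.

51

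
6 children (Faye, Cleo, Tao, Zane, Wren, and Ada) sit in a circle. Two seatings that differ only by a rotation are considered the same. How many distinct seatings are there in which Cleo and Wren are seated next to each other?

48

Glue Cleo and Wren into a block (2 internal orders). Seating 5 units around a circle gives (4)! arrangements.
So 2 × (4)! = 2 × 24 = 48.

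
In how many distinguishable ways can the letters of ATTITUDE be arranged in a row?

6720

Letter multiplicities in ATTITUDE: A×1, D×1, E×1, I×1, T×3, U×1.
The number of distinct arrangements is 8!/(3!) = 40320/6 = 6720.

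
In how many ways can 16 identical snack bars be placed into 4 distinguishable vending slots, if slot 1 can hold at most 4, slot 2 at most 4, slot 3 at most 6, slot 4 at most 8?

Without the upper bounds there are C(19,3) = 969 ways to split 16 among 4 vending slots.
Subtract solutions that violate a single cap (substitute x_i' = x_i − (cap_i+1)): x_1 ≥ 5 gives C(14,3) = 364; x_2 ≥ 5 gives C(14,3) = 364; x_3 ≥ 7 gives C(12,3) = 220; x_4 ≥ 9 gives C(10,3) = 120. Together 1068.
Add back pairs where two caps are both exceeded: 84 + 35 + 10 + 35 + 10 + 1 = 175.
By inclusion–exclusion the count is 969 − 1068 + 175 = 76.

76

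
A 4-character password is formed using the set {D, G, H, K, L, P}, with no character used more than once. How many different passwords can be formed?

360

With no repetition, fill the 4 characters in order: 6 choices, then 5, down to 3.
That product is 6 × 5 × 4 × 3 = 360.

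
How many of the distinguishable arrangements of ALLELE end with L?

30

Fix L in the last position and arrange the remaining 5 letters.
Those 5 letters have E appearing twice and L appearing twice, giving (5)!/(2!·2!) = 30.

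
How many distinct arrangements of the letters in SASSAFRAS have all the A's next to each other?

210

Treat the 3 copies of A as a single block. The multiset to arrange is then {AAA, F, R, S, S, S, S}, 7 items in all.
That gives (7)!/(4!) = 210 arrangements.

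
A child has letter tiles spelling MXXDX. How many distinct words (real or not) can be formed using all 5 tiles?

20

Letter multiplicities in MXXDX: D×1, M×1, X×3.
Dividing 5! = 120 by 3! = 6 for the repeated letters gives 20.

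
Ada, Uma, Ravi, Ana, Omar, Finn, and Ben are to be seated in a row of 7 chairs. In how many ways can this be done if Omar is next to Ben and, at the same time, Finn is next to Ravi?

480

Treat {Omar,Ben} as one block (2 orders) and {Finn,Ravi} as another (2 orders).
That leaves 5 units to arrange: 2 × 2 × 5! = 4 × 120 = 480.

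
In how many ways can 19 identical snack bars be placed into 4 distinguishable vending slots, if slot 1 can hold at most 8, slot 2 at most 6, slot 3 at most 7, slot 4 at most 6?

156

Ignoring the caps, the number of non-negative solutions to x_1+…+x_4 = 19 is C(22,3) = 1540.
Subtract solutions that violate a single cap (substitute x_i' = x_i − (cap_i+1)): x_1 ≥ 9 gives C(13,3) = 286; x_2 ≥ 7 gives C(15,3) = 455; x_3 ≥ 8 gives C(14,3) = 364; x_4 ≥ 7 gives C(15,3) = 455. Together 1560.
Add back pairs where two caps are both exceeded: 20 + 10 + 20 + 35 + 56 + 35 = 176.
By inclusion–exclusion the count is 1540 − 1560 + 176 = 156.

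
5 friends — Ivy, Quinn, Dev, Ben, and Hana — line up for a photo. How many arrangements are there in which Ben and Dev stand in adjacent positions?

Glue Ben and Dev into one block (2 internal orders), leaving 4 units to arrange in a row.
So the count is 2·(4)! = 48.

48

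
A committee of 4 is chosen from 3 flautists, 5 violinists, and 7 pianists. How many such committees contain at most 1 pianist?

462

Split by how many pianists are chosen (0 through 1).
Sum: C(7,0)·C(8,4) + C(7,1)·C(8,3) = 70 + 392 = 462.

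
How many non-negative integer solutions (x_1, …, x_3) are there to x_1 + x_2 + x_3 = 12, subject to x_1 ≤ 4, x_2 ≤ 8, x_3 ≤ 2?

Ignoring the caps, the number of non-negative solutions to x_1+…+x_3 = 12 is C(14,2) = 91.
Subtract solutions that violate a single cap (substitute x_i' = x_i − (cap_i+1)): x_1 ≥ 5 gives C(9,2) = 36; x_2 ≥ 9 gives C(5,2) = 10; x_3 ≥ 3 gives C(11,2) = 55. Together 101.
Add back pairs where two caps are both exceeded: 0 + 15 + 1 = 16.
By inclusion–exclusion the count is 91 − 101 + 16 = 6.

6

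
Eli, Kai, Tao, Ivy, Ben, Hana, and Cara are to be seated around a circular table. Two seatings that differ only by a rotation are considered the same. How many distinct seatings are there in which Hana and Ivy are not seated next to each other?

480

All circular seatings of 7 people number (6)! = 720.
Seatings with Hana beside Ivy: treat them as a block with 2 internal orders, giving 2 × (5)! = 240.
Subtracting, 720 − 240 = 480.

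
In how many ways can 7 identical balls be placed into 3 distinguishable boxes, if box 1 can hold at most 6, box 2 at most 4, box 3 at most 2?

14

Ignoring the caps, the number of non-negative solutions to x_1+…+x_3 = 7 is C(9,2) = 36.
Subtract solutions that violate a single cap (substitute x_i' = x_i − (cap_i+1)): x_1 ≥ 7 gives C(2,2) = 1; x_2 ≥ 5 gives C(4,2) = 6; x_3 ≥ 3 gives C(6,2) = 15. Together 22.
No two caps can be exceeded simultaneously, so the pair terms are all 0.
By inclusion–exclusion the count is 36 − 22 + 0 = 14.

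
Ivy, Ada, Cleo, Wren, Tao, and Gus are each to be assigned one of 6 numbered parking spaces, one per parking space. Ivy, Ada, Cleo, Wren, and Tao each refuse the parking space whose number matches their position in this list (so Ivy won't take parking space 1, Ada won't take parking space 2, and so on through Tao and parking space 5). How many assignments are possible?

Let Aᵢ (for 1 ≤ i ≤ 5) be the placements that put person i in their forbidden parking space. Any j of these fix j positions, leaving (6−j)! ways to fill the rest, and there are C(5,j) ways to pick which j.
By inclusion–exclusion, the number of valid placements is Σ_{j=0}^{5} (−1)^j C(5,j)·(6−j)!.
Computing: 720 − 600 + 240 − 60 + 10 − 1 = 309.

309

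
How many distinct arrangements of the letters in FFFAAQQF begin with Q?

105

With the first slot taken by Q, it remains to arrange the other 7 letters (FFFAAQF).
Those 7 letters have A appearing twice and F appearing 4 times, giving (7)!/(4!·2!) = 105.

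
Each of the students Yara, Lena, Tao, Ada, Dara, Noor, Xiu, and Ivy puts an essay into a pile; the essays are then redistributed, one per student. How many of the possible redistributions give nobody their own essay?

14833

Let Aᵢ be the assignments in which student i gets their own essay. We want the size of the complement of A₁∪…∪A_8.
By inclusion–exclusion this is Σ_{j=0}^{8} (−1)^j C(8,j)·(8−j)!.
Computing: 40320 − 40320 + 20160 − 6720 + 1680 − 336 + 56 − 8 + 1 = 14833.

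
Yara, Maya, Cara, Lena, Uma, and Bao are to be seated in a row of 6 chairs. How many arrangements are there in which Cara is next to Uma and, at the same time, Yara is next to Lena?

96

Treat {Cara,Uma} as one block (2 orders) and {Yara,Lena} as another (2 orders).
That leaves 4 units to arrange: 2 × 2 × 4! = 4 × 24 = 96.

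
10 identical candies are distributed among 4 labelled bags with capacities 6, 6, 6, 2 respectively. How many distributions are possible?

Ignoring the caps, the number of non-negative solutions to x_1+…+x_4 = 10 is C(13,3) = 286.
Subtract solutions that violate a single cap (substitute x_i' = x_i − (cap_i+1)): x_1 ≥ 7 gives C(6,3) = 20; x_2 ≥ 7 gives C(6,3) = 20; x_3 ≥ 7 gives C(6,3) = 20; x_4 ≥ 3 gives C(10,3) = 120. Together 180.
Add back pairs where two caps are both exceeded: 0 + 0 + 1 + 0 + 1 + 1 = 3.
By inclusion–exclusion the count is 286 − 180 + 3 = 109.

109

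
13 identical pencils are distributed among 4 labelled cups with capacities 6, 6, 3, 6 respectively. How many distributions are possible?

By stars and bars, unrestricted non-negative solutions to x_1+…+x_4 = 13 number C(13+3,3) = 560.
Subtract solutions that violate a single cap (substitute x_i' = x_i − (cap_i+1)): x_1 ≥ 7 gives C(9,3) = 84; x_2 ≥ 7 gives C(9,3) = 84; x_3 ≥ 4 gives C(12,3) = 220; x_4 ≥ 7 gives C(9,3) = 84. Together 472.
Add back pairs where two caps are both exceeded: 0 + 10 + 0 + 10 + 0 + 10 = 30.
By inclusion–exclusion the count is 560 − 472 + 30 = 118.

118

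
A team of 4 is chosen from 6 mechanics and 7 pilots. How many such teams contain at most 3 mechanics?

700

Split by how many mechanics are chosen (0 through 3).
Sum: C(6,0)·C(7,4) + C(6,1)·C(7,3) + C(6,2)·C(7,2) + C(6,3)·C(7,1) = 35 + 210 + 315 + 140 = 700.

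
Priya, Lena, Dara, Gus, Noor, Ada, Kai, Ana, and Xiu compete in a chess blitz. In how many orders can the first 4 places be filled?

3024

This is an ordered selection of 4 from 9: P(9,4).
That gives 9 × 8 × 7 × 6 = 3024.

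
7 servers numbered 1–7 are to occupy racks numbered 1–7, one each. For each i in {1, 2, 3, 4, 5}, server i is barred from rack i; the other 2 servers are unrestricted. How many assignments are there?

Let Aᵢ (for 1 ≤ i ≤ 5) be the placements that put server i in its forbidden rack. Any j of these fix j positions, leaving (7−j)! ways to fill the rest, and there are C(5,j) ways to pick which j.
By inclusion–exclusion, the number of valid placements is Σ_{j=0}^{5} (−1)^j C(5,j)·(7−j)!.
Computing: 5040 − 3600 + 1200 − 240 + 30 − 2 = 2428.

2428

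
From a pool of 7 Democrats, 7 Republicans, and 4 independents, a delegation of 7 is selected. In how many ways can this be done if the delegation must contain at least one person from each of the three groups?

With no constraint there are C(18,7) = 31824 possible selections.
Selections missing a whole group: no Democrats → C(11,7) = 330; no Republicans → C(11,7) = 330; no independents → C(14,7) = 3432.
Add back selections omitting two groups (i.e. drawn from a single group): C(7,7) + C(7,7) + C(4,7) = 2.
By inclusion–exclusion: 31824 − 4092 + 2 = 27734.

27734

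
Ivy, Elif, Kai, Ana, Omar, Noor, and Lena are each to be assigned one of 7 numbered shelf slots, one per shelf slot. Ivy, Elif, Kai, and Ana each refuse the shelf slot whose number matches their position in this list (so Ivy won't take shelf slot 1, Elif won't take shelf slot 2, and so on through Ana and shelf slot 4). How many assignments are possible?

2790

Let Aᵢ (for 1 ≤ i ≤ 4) be the placements that put person i in their forbidden shelf slot. Any j of these fix j positions, leaving (7−j)! ways to fill the rest, and there are C(4,j) ways to pick which j.
By inclusion–exclusion, the number of valid placements is Σ_{j=0}^{4} (−1)^j C(4,j)·(7−j)!.
Computing: 5040 − 2880 + 720 − 96 + 6 = 2790.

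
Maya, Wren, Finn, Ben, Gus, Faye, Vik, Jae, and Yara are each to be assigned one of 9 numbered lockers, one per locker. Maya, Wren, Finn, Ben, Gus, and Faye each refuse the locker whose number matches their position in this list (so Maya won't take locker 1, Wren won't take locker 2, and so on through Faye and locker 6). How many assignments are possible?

183822

Let Aᵢ (for 1 ≤ i ≤ 6) be the placements that put person i in their forbidden locker. Any j of these fix j positions, leaving (9−j)! ways to fill the rest, and there are C(6,j) ways to pick which j.
By inclusion–exclusion, the number of valid placements is Σ_{j=0}^{6} (−1)^j C(6,j)·(9−j)!.
Computing: 362880 − 241920 + 75600 − 14400 + 1800 − 144 + 6 = 183822.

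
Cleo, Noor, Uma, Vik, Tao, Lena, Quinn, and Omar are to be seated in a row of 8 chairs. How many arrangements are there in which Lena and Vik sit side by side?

Glue Lena and Vik into one block (2 internal orders), leaving 7 units to arrange in a row.
So the count is 2·(7)! = 10080.

10080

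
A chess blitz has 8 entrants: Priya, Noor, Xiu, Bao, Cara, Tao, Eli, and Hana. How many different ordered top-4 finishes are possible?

This is an ordered selection of 4 from 8: P(8,4).
That gives 8 × 7 × 6 × 5 = 1680.

1680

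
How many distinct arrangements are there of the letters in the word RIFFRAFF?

The 8 letters of RIFFRAFF have repeats: F appearing 4 times and R appearing twice.
Dividing 8! = 40320 by 4!·2! = 48 for the repeated letters gives 840.

840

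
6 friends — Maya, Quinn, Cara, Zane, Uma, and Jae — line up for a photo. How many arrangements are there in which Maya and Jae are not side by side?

Of the 6! = 720 arrangements, those with Maya and Jae adjacent number 2 × 5! = 240 (treat the pair as a block with 2 internal orders).
Complementary counting: 720 − 240 = 480.

480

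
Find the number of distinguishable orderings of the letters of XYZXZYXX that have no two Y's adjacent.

315

There are 8!/(4!·2!·2!) = 420 arrangements of XYZXZYXX in total.
Arrangements with the Y's together: treat YY as one letter, giving (7)!/(4!·2!) = 105.
Hence 420 − 105 = 315.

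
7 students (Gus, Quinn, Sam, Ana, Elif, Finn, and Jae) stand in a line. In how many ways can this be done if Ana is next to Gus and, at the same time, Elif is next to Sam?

Treat {Ana,Gus} as one block (2 orders) and {Elif,Sam} as another (2 orders).
That leaves 5 units to arrange: 2 × 2 × 5! = 4 × 120 = 480.

480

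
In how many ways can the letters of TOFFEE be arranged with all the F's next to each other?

60

Treat the 2 copies of F as a single block. The multiset to arrange is then {FF, E, E, O, T}, 5 items in all.
That gives (5)!/(2!) = 60 arrangements.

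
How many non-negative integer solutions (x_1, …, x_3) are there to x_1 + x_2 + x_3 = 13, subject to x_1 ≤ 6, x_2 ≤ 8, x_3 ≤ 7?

By stars and bars, unrestricted non-negative solutions to x_1+…+x_3 = 13 number C(13+2,2) = 105.
Subtract solutions that violate a single cap (substitute x_i' = x_i − (cap_i+1)): x_1 ≥ 7 gives C(8,2) = 28; x_2 ≥ 9 gives C(6,2) = 15; x_3 ≥ 8 gives C(7,2) = 21. Together 64.
No two caps can be exceeded simultaneously, so the pair terms are all 0.
By inclusion–exclusion the count is 105 − 64 + 0 = 41.

41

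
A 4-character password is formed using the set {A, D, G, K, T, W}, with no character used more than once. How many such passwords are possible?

360

This is a permutation of 4 out of 6: P(6,4) = 6!/2!.
That product is 6 × 5 × 4 × 3 = 360.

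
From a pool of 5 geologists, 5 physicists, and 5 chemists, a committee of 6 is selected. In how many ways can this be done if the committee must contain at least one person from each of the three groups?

Total 6-person selections from all 15: C(15,6) = 5005.
Subtract selections that omit an entire group: no geologists → C(10,6) = 210; no physicists → C(10,6) = 210; no chemists → C(10,6) = 210.
Add back selections omitting two groups (i.e. drawn from a single group): C(5,6) + C(5,6) + C(5,6) = 0.
By inclusion–exclusion: 5005 − 630 + 0 = 4375.

4375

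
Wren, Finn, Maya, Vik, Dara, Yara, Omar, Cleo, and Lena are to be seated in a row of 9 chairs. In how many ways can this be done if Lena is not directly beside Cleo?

282240

Of the 9! = 362880 arrangements, those with Lena and Cleo adjacent number 2 × 8! = 80640 (treat the pair as a block with 2 internal orders).
So 362880 − 80640 = 282240 arrangements keep them apart.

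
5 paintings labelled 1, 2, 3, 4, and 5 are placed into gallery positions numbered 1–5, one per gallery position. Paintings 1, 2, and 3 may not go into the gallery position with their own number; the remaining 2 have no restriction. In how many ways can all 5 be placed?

64

Let Aᵢ (for i ∈ {1, 2, 3}) be the placements that put painting i in its forbidden gallery position. Any j of these fix j positions, leaving (5−j)! ways to fill the rest, and there are C(3,j) ways to pick which j.
By inclusion–exclusion, the number of valid placements is Σ_{j=0}^{3} (−1)^j C(3,j)·(5−j)!.
Computing: 120 − 72 + 18 − 2 = 64.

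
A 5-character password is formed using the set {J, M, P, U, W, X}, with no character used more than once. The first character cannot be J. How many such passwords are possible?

The first character has 6−1 = 5 choices (anything except J).
The remaining 4 characters are filled from the other 5 symbols without repetition: 5 × 4 × 3 × 2 = 120.
Total: 5 × 120 = 600.

600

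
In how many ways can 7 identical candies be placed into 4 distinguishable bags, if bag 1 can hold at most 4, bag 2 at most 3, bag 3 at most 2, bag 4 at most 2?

26

Ignoring the caps, the number of non-negative solutions to x_1+…+x_4 = 7 is C(10,3) = 120.
Subtract solutions that violate a single cap (substitute x_i' = x_i − (cap_i+1)): x_1 ≥ 5 gives C(5,3) = 10; x_2 ≥ 4 gives C(6,3) = 20; x_3 ≥ 3 gives C(7,3) = 35; x_4 ≥ 3 gives C(7,3) = 35. Together 100.
Add back pairs where two caps are both exceeded: 0 + 0 + 0 + 1 + 1 + 4 = 6.
By inclusion–exclusion the count is 120 − 100 + 6 = 26.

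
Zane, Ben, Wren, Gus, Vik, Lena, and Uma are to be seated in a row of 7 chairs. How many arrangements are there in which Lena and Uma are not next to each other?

3600

Of the 7! = 5040 arrangements, those with Lena and Uma adjacent number 2 × 6! = 1440 (treat the pair as a block with 2 internal orders).
Complementary counting: 5040 − 1440 = 3600.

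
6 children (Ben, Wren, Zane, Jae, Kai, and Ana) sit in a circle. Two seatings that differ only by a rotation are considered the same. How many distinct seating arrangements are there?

120

Seat Ben anywhere (absorbing the rotational symmetry), then permute the other 5: (5)! = 120.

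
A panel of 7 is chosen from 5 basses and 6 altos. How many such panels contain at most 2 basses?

Split by how many basses are chosen (0 through 2).
Sum: C(5,0)·C(6,7) + C(5,1)·C(6,6) + C(5,2)·C(6,5) = 0 + 5 + 60 = 65.

65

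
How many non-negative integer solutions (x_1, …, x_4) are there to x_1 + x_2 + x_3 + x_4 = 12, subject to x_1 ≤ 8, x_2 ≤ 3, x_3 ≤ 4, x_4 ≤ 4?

Ignoring the caps, the number of non-negative solutions to x_1+…+x_4 = 12 is C(15,3) = 455.
Subtract solutions that violate a single cap (substitute x_i' = x_i − (cap_i+1)): x_1 ≥ 9 gives C(6,3) = 20; x_2 ≥ 4 gives C(11,3) = 165; x_3 ≥ 5 gives C(10,3) = 120; x_4 ≥ 5 gives C(10,3) = 120. Together 425.
Add back pairs where two caps are both exceeded: 0 + 0 + 0 + 20 + 20 + 10 = 50.
By inclusion–exclusion the count is 455 − 425 + 50 = 80.

80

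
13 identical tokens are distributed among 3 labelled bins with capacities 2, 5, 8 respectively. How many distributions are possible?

Ignoring the caps, the number of non-negative solutions to x_1+…+x_3 = 13 is C(15,2) = 105.
Subtract solutions that violate a single cap (substitute x_i' = x_i − (cap_i+1)): x_1 ≥ 3 gives C(12,2) = 66; x_2 ≥ 6 gives C(9,2) = 36; x_3 ≥ 9 gives C(6,2) = 15. Together 117.
Add back pairs where two caps are both exceeded: 15 + 3 + 0 = 18.
By inclusion–exclusion the count is 105 − 117 + 18 = 6.

6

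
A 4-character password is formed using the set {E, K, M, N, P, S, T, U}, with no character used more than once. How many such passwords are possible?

This is a permutation of 4 out of 8: P(8,4) = 8!/4!.
8 × 7 × 6 × 5 = 1680.

1680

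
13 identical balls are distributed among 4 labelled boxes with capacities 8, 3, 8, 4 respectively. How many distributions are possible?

142

Without the upper bounds there are C(16,3) = 560 ways to split 13 among 4 boxes.
Subtract solutions that violate a single cap (substitute x_i' = x_i − (cap_i+1)): x_1 ≥ 9 gives C(7,3) = 35; x_2 ≥ 4 gives C(12,3) = 220; x_3 ≥ 9 gives C(7,3) = 35; x_4 ≥ 5 gives C(11,3) = 165. Together 455.
Add back pairs where two caps are both exceeded: 1 + 0 + 0 + 1 + 35 + 0 = 37.
By inclusion–exclusion the count is 560 − 455 + 37 = 142.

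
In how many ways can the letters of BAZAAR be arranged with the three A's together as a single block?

24

Treat the 3 copies of A as a single block. The multiset to arrange is then {AAA, B, R, Z}, 4 items in all.
All 4 items are distinct, so there are (4)! = 24 arrangements.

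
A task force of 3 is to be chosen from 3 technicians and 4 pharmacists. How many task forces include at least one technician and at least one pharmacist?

With no constraint there are C(7,3) = 35 possible selections.
Selections missing a whole group: no technicians → C(4,3) = 4; no pharmacists → C(3,3) = 1.
Both groups omitted at once is impossible, so 35 − 5 = 30.

30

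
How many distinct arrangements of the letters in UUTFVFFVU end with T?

With the last slot taken by T, it remains to arrange the other 8 letters (UUFVFFVU).
Those 8 letters have F appearing 3 times, U appearing 3 times, and V appearing twice, giving (8)!/(3!·3!·2!) = 560.

560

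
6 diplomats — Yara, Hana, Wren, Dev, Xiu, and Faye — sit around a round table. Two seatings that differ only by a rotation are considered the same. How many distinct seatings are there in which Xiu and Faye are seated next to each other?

Treat {Xiu, Faye} as one unit (2 internal orders) and seat the resulting 5 units around the table: (4)! circular arrangements.
So 2 × (4)! = 2 × 24 = 48.

48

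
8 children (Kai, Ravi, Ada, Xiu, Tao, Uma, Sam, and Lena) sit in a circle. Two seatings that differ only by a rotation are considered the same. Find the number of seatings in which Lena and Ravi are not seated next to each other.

Without the restriction there are (7)! = 5040 seatings.
Seatings with Lena beside Ravi: treat them as a block with 2 internal orders, giving 2 × (6)! = 1440.
Subtracting, 5040 − 1440 = 3600.

3600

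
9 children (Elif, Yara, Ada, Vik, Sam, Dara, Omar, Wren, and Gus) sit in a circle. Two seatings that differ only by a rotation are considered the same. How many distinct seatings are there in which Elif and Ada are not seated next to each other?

Without the restriction there are (8)! = 40320 seatings.
Those with Elif next to Ada: fuse the pair into one unit and seat 8 units around a circle — 2·(7)! = 10080.
Subtracting, 40320 − 10080 = 30240.

30240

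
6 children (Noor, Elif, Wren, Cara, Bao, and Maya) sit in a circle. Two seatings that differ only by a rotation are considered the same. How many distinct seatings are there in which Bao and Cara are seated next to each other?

48

Treat {Bao, Cara} as one unit (2 internal orders) and seat the resulting 5 units around the table: (4)! circular arrangements.
So 2 × (4)! = 2 × 24 = 48.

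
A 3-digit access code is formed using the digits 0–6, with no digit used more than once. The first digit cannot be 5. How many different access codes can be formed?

The first digit has 7−1 = 6 choices (anything except 5).
The remaining 2 digits are filled from the other 6 symbols without repetition: 6 × 5 = 30.
Total: 6 × 30 = 180.

180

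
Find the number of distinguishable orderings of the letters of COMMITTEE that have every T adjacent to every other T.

Treat the 2 copies of T as a single block. The multiset to arrange is then {TT, C, E, E, I, M, M, O}, 8 items in all.
That gives (8)!/(2!·2!) = 10080 arrangements.

10080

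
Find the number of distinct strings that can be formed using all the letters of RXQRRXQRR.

756

Letter multiplicities in RXQRRXQRR: Q×2, R×5, X×2.
Dividing 9! = 362880 by 5!·2!·2! = 480 for the repeated letters gives 756.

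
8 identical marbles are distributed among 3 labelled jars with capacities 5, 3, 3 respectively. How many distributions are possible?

By stars and bars, unrestricted non-negative solutions to x_1+…+x_3 = 8 number C(8+2,2) = 45.
Subtract solutions that violate a single cap (substitute x_i' = x_i − (cap_i+1)): x_1 ≥ 6 gives C(4,2) = 6; x_2 ≥ 4 gives C(6,2) = 15; x_3 ≥ 4 gives C(6,2) = 15. Together 36.
Add back pairs where two caps are both exceeded: 0 + 0 + 1 = 1.
By inclusion–exclusion the count is 45 − 36 + 1 = 10.

10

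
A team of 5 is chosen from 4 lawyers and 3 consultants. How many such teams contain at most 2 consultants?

15

Split by how many consultants are chosen (0 through 2).
Sum: C(3,0)·C(4,5) + C(3,1)·C(4,4) + C(3,2)·C(4,3) = 0 + 3 + 12 = 15.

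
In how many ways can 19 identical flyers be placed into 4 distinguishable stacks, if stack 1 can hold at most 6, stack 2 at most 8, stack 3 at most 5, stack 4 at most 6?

83

By stars and bars, unrestricted non-negative solutions to x_1+…+x_4 = 19 number C(19+3,3) = 1540.
Subtract solutions that violate a single cap (substitute x_i' = x_i − (cap_i+1)): x_1 ≥ 7 gives C(15,3) = 455; x_2 ≥ 9 gives C(13,3) = 286; x_3 ≥ 6 gives C(16,3) = 560; x_4 ≥ 7 gives C(15,3) = 455. Together 1756.
Add back pairs where two caps are both exceeded: 20 + 84 + 56 + 35 + 20 + 84 = 299.
By inclusion–exclusion the count is 1540 − 1756 + 299 = 83.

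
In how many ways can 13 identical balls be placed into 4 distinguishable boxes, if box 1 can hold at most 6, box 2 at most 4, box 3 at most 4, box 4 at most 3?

Ignoring the caps, the number of non-negative solutions to x_1+…+x_4 = 13 is C(16,3) = 560.
Subtract solutions that violate a single cap (substitute x_i' = x_i − (cap_i+1)): x_1 ≥ 7 gives C(9,3) = 84; x_2 ≥ 5 gives C(11,3) = 165; x_3 ≥ 5 gives C(11,3) = 165; x_4 ≥ 4 gives C(12,3) = 220. Together 634.
Add back pairs where two caps are both exceeded: 4 + 4 + 10 + 20 + 35 + 35 = 108.
By inclusion–exclusion the count is 560 − 634 + 108 = 34.

34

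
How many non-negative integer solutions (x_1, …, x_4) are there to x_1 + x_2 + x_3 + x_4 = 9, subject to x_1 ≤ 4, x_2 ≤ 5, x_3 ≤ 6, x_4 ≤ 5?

135

By stars and bars, unrestricted non-negative solutions to x_1+…+x_4 = 9 number C(9+3,3) = 220.
Subtract solutions that violate a single cap (substitute x_i' = x_i − (cap_i+1)): x_1 ≥ 5 gives C(7,3) = 35; x_2 ≥ 6 gives C(6,3) = 20; x_3 ≥ 7 gives C(5,3) = 10; x_4 ≥ 6 gives C(6,3) = 20. Together 85.
No two caps can be exceeded simultaneously, so the pair terms are all 0.
By inclusion–exclusion the count is 220 − 85 + 0 = 135.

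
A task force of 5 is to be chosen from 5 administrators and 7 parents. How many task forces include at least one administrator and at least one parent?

With no constraint there are C(12,5) = 792 possible selections.
Subtract selections that omit an entire group: no administrators → C(7,5) = 21; no parents → C(5,5) = 1.
Both groups omitted at once is impossible, so 792 − 22 = 770.

770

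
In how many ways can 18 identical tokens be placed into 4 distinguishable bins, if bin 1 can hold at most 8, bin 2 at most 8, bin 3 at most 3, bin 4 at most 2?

By stars and bars, unrestricted non-negative solutions to x_1+…+x_4 = 18 number C(18+3,3) = 1330.
Subtract solutions that violate a single cap (substitute x_i' = x_i − (cap_i+1)): x_1 ≥ 9 gives C(12,3) = 220; x_2 ≥ 9 gives C(12,3) = 220; x_3 ≥ 4 gives C(17,3) = 680; x_4 ≥ 3 gives C(18,3) = 816. Together 1936.
Add back pairs where two caps are both exceeded: 1 + 56 + 84 + 56 + 84 + 364 = 645.
Subtract triples: 0 + 0 + 10 + 10 = 20.
By inclusion–exclusion the count is 1330 − 1936 + 645 − 20 = 19.

19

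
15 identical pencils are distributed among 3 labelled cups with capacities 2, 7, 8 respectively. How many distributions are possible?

6

Ignoring the caps, the number of non-negative solutions to x_1+…+x_3 = 15 is C(17,2) = 136.
Subtract solutions that violate a single cap (substitute x_i' = x_i − (cap_i+1)): x_1 ≥ 3 gives C(14,2) = 91; x_2 ≥ 8 gives C(9,2) = 36; x_3 ≥ 9 gives C(8,2) = 28. Together 155.
Add back pairs where two caps are both exceeded: 15 + 10 + 0 = 25.
By inclusion–exclusion the count is 136 − 155 + 25 = 6.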